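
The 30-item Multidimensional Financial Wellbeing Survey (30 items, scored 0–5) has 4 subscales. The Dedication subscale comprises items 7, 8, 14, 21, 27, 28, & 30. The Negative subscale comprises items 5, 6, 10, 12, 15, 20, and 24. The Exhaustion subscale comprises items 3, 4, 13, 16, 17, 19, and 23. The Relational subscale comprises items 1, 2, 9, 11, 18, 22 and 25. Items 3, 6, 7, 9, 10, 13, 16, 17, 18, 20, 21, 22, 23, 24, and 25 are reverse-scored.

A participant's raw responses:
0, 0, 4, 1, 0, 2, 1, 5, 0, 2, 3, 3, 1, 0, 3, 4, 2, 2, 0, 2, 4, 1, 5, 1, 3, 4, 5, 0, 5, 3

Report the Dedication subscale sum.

Dedication items: 7, 8, 14, 21, 27, 28, 30.
Of these, items 7 & 21 are reverse-scored; reversed = (0+5) − raw = 5 − raw.
  item 7: 5 − 1 = 4
  item 8: 5
  item 14: 0
  item 21: 5 − 4 = 1
  item 27: 5
  item 28: 0
  item 30: 3
Sum = 4 + 5 + 0 + 1 + 5 + 0 + 3 = 18

18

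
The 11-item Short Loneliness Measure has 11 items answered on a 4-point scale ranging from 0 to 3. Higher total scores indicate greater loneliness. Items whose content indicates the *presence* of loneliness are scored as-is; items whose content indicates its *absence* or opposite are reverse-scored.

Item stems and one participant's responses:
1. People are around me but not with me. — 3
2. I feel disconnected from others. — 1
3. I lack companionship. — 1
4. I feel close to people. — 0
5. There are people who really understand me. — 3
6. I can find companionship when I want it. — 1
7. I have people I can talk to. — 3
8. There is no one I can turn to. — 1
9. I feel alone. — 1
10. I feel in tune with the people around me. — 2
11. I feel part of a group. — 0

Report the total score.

16

Items 4, 5, 6, 7, 10, 11 describe the absence/opposite of loneliness → reverse-score.
reversed = (0+3) − raw = 3 − raw.
  item 1: 3
  item 2: 1
  item 3: 1
  item 4: 3 − 0 = 3
  item 5: 3 − 3 = 0
  item 6: 3 − 1 = 2
  item 7: 3 − 3 = 0
  item 8: 1
  item 9: 1
  item 10: 3 − 2 = 1
  item 11: 3 − 0 = 3
Total = 3 + 1 + 1 + 3 + 0 + 2 + 0 + 1 + 1 + 1 + 3 = 16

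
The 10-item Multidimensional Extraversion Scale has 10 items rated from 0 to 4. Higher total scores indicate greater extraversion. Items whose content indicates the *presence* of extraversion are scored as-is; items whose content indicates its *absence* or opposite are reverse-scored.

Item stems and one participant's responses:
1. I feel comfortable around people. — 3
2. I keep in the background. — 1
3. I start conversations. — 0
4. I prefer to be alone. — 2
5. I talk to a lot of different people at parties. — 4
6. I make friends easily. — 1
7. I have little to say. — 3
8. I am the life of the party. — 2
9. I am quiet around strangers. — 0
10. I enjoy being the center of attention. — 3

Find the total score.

23

Items 2, 4, 7, 9 describe the absence/opposite of extraversion → reverse-score.
reversed = (0+4) − raw = 4 − raw.
  item 1: 3
  item 2: 4 − 1 = 3
  item 3: 0
  item 4: 4 − 2 = 2
  item 5: 4
  item 6: 1
  item 7: 4 − 3 = 1
  item 8: 2
  item 9: 4 − 0 = 4
  item 10: 3
Total = 3 + 3 + 0 + 2 + 4 + 1 + 1 + 2 + 4 + 3 = 23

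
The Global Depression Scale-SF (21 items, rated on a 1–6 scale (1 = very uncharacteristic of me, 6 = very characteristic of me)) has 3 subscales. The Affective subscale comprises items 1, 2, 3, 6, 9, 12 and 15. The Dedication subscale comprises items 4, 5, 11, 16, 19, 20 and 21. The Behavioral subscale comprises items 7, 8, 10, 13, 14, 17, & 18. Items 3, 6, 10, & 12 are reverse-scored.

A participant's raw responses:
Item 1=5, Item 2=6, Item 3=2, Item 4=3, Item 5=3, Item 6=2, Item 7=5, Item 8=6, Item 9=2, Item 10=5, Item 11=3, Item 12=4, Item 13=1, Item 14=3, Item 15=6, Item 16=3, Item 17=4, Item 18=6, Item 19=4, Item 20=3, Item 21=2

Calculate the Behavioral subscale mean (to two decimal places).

3.86

Behavioral items: 7, 8, 10, 13, 14, 17, 18.
Of these, item 10 is reverse-scored; reverse-coded value = 7 − response.
  item 7: 5
  item 8: 6
  item 10: 7 − 5 = 2
  item 13: 1
  item 14: 3
  item 17: 4
  item 18: 6
Sum = 5 + 6 + 2 + 1 + 3 + 4 + 6 = 27
Mean = 27 / 7 = 3.86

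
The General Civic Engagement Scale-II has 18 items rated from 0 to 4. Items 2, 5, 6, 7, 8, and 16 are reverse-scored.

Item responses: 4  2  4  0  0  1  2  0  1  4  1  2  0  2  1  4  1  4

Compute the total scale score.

Reverse-coded items (reversed = (0+4) − raw = 4 − raw):
  item 2: 4 − 2 = 2
  item 5: 4 − 0 = 4
  item 6: 4 − 1 = 3
  item 7: 4 − 2 = 2
  item 8: 4 − 0 = 4
  item 16: 4 − 4 = 0
After reverse-coding: 4, 2, 4, 0, 4, 3, 2, 4, 1, 4, 1, 2, 0, 2, 1, 0, 1, 4
Total = 4 + 2 + 4 + 0 + 4 + 3 + 2 + 4 + 1 + 4 + 1 + 2 + 0 + 2 + 1 + 0 + 1 + 4 = 39

39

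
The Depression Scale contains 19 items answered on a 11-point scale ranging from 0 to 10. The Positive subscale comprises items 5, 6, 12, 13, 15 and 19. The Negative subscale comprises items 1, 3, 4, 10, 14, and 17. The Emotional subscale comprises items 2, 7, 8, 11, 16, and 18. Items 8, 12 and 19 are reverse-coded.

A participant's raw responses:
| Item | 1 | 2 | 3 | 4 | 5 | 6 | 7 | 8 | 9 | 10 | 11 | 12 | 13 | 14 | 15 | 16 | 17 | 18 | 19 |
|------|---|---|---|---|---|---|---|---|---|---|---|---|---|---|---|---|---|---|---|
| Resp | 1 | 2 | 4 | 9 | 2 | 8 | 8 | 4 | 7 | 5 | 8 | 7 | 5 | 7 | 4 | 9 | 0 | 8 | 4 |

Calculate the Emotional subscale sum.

41

Emotional items: 2, 7, 8, 11, 16, 18.
Of these, item 8 is reverse-coded; reversed = (0+10) − raw = 10 − raw.
  item 2: 2
  item 7: 8
  item 8: 10 − 4 = 6
  item 11: 8
  item 16: 9
  item 18: 8
Sum = 2 + 8 + 6 + 8 + 9 + 8 = 41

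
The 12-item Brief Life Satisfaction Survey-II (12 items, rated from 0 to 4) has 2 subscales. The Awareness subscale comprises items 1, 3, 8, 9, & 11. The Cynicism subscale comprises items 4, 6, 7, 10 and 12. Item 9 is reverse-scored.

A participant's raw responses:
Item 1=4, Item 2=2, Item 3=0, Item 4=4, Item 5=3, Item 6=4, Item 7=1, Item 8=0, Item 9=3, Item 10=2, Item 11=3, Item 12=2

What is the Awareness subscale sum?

Awareness items: 1, 3, 8, 9, 11.
Of these, item 9 is reverse-scored; on a 0–4 scale, reversed = 4 − raw.
  item 1: 4
  item 3: 0
  item 8: 0
  item 9: 4 − 3 = 1
  item 11: 3
Sum = 4 + 0 + 0 + 1 + 3 = 8

8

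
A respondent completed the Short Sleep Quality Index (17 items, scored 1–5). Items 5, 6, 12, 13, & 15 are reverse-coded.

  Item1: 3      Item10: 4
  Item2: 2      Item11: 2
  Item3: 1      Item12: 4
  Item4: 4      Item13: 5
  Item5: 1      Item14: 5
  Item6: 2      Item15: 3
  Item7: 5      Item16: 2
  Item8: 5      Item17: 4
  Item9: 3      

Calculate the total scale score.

Reverse-coded items use 6 − raw:
  item 5: 6 − 1 = 5
  item 6: 6 − 2 = 4
  item 12: 6 − 4 = 2
  item 13: 6 − 5 = 1
  item 15: 6 − 3 = 3
Scored items: 3, 2, 1, 4, 5, 4, 5, 5, 3, 4, 2, 2, 1, 5, 3, 2, 4
Total = 3 + 2 + 1 + 4 + 5 + 4 + 5 + 5 + 3 + 4 + 2 + 2 + 1 + 5 + 3 + 2 + 4 = 55

55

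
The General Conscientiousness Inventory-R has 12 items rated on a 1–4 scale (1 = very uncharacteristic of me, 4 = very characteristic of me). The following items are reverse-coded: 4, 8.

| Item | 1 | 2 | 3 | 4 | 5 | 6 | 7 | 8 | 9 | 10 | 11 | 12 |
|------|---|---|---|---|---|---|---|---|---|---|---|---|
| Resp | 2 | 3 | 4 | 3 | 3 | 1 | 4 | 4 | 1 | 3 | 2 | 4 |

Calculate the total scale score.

30

Reverse-coded items (reversed = (1+4) − raw = 5 − raw):
  item 4: 5 − 3 = 2
  item 8: 5 − 4 = 1
After reverse-coding: 2, 3, 4, 2, 3, 1, 4, 1, 1, 3, 2, 4
Total = 2 + 3 + 4 + 2 + 3 + 1 + 4 + 1 + 1 + 3 + 2 + 4 = 30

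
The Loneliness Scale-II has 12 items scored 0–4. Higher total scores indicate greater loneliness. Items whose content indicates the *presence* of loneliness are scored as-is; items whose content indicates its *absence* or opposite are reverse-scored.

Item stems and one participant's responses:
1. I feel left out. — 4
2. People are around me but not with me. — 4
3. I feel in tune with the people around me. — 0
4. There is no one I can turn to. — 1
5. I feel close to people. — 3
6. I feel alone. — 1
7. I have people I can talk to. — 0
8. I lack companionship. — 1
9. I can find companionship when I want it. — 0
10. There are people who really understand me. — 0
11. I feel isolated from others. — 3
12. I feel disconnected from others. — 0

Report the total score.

31

Items 3, 5, 7, 9, 10 describe the absence/opposite of loneliness → reverse-score.
on a 0–4 scale, reversed = 4 − raw.
  item 1: 4
  item 2: 4
  item 3: 4 − 0 = 4
  item 4: 1
  item 5: 4 − 3 = 1
  item 6: 1
  item 7: 4 − 0 = 4
  item 8: 1
  item 9: 4 − 0 = 4
  item 10: 4 − 0 = 4
  item 11: 3
  item 12: 0
Total = 4 + 4 + 4 + 1 + 1 + 1 + 4 + 1 + 4 + 4 + 3 + 0 = 31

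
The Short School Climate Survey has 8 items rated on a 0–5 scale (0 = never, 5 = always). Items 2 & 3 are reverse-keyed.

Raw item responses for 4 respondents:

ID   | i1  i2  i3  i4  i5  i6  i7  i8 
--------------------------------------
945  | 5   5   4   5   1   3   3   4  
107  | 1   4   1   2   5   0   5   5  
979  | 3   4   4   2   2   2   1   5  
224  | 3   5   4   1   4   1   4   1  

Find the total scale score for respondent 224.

15

Respondent 224 raw: 3, 5, 4, 1, 4, 1, 4, 1.
Reverse-coded (reverse-coded value = 5 − response):
  item 1: 3
  item 2: 5 − 5 = 0
  item 3: 5 − 4 = 1
  item 4: 1
  item 5: 4
  item 6: 1
  item 7: 4
  item 8: 1
Sum = 3 + 0 + 1 + 1 + 4 + 1 + 4 + 1 = 15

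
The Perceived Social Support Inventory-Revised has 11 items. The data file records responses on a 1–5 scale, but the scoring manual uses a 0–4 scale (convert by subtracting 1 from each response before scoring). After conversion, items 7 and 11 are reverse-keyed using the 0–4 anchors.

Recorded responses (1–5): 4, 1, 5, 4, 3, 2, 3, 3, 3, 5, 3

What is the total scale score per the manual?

Convert to 0–4: 3, 0, 4, 3, 2, 1, 2, 2, 2, 4, 2
Reverse-coded (reverse-coded value = 4 − response):
  item 7: 4 − 2 = 2
  item 11: 4 − 2 = 2
Scored: 3, 0, 4, 3, 2, 1, 2, 2, 2, 4, 2
Total = 25

25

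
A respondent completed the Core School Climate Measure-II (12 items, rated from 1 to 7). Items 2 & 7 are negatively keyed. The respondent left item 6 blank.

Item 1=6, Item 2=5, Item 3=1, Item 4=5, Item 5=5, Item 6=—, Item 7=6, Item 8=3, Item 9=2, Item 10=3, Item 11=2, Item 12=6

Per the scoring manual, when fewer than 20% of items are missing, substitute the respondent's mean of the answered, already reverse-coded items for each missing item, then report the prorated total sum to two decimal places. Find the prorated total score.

Reverse-coded (reverse-coded value = 8 − response):
  item 2: 8 − 5 = 3
  item 7: 8 − 6 = 2
Completed scored items (11 of 12): 6, 3, 1, 5, 5, 2, 3, 2, 3, 2, 6; sum = 38.
Person mean = 38 / 11 ≈ 3.4545
Prorated total = (38 / 11) × 12 = 41.45 (to 2 dp)

41.45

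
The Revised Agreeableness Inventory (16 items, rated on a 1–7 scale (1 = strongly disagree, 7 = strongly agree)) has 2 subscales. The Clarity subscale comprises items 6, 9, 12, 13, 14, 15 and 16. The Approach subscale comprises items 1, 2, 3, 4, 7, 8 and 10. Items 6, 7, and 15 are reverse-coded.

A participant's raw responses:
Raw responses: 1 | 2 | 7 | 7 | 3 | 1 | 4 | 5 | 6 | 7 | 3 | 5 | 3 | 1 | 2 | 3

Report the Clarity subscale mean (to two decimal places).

Clarity items: 6, 9, 12, 13, 14, 15, 16.
Of these, items 6 and 15 are reverse-coded; reversed = (1+7) − raw = 8 − raw.
  item 6: 8 − 1 = 7
  item 9: 6
  item 12: 5
  item 13: 3
  item 14: 1
  item 15: 8 − 2 = 6
  item 16: 3
Sum = 7 + 6 + 5 + 3 + 1 + 6 + 3 = 31
Mean = 31 / 7 = 4.43

4.43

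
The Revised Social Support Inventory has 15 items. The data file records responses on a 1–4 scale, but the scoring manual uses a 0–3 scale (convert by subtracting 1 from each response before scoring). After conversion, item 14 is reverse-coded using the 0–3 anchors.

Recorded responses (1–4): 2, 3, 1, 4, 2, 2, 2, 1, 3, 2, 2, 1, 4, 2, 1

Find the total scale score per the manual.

Convert to 0–3: 1, 2, 0, 3, 1, 1, 1, 0, 2, 1, 1, 0, 3, 1, 0
Reverse-coded (reversed = (0+3) − raw = 3 − raw):
  item 14: 3 − 1 = 2
Scored: 1, 2, 0, 3, 1, 1, 1, 0, 2, 1, 1, 0, 3, 2, 0
Total = 18

18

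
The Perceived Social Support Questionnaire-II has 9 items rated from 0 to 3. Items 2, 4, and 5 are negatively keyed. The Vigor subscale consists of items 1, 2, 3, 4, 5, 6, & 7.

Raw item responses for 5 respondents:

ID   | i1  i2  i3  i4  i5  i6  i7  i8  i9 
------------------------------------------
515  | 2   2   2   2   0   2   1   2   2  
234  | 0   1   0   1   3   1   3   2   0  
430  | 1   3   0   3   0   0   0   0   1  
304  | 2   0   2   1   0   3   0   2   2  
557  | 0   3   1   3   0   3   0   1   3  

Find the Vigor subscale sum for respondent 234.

8

Respondent 234 raw: 0, 1, 0, 1, 3, 1, 3, 2, 0.
Vigor items: 1, 2, 3, 4, 5, 6, 7.
Reverse-coded (on a 0–3 scale, reversed = 3 − raw):
  item 1: 0
  item 2: 3 − 1 = 2
  item 3: 0
  item 4: 3 − 1 = 2
  item 5: 3 − 3 = 0
  item 6: 1
  item 7: 3
Sum = 0 + 2 + 0 + 2 + 0 + 1 + 3 = 8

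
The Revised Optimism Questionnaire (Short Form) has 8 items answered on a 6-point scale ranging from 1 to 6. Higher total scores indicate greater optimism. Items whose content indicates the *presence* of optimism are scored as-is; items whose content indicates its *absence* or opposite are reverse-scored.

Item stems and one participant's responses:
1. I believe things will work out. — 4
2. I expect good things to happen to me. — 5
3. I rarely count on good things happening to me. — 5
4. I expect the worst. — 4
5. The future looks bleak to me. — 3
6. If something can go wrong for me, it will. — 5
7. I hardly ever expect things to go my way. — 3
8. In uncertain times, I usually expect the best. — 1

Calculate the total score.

25

Items 3, 4, 5, 6, 7 describe the absence/opposite of optimism → reverse-score.
on a 1–6 scale, reversed = 7 − raw.
  item 1: 4
  item 2: 5
  item 3: 7 − 5 = 2
  item 4: 7 − 4 = 3
  item 5: 7 − 3 = 4
  item 6: 7 − 5 = 2
  item 7: 7 − 3 = 4
  item 8: 1
Total = 4 + 5 + 2 + 3 + 4 + 2 + 4 + 1 = 25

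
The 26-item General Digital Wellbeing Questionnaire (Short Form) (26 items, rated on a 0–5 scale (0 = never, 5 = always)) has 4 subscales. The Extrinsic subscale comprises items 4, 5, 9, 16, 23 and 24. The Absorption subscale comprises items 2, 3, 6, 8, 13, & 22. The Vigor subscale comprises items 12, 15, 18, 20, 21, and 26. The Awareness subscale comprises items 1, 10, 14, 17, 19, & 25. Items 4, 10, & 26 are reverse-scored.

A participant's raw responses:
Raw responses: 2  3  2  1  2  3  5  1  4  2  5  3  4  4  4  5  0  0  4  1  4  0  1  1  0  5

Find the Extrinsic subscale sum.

17

Extrinsic items: 4, 5, 9, 16, 23, 24.
Of these, item 4 is reverse-scored; reversed = (0+5) − raw = 5 − raw.
  item 4: 5 − 1 = 4
  item 5: 2
  item 9: 4
  item 16: 5
  item 23: 1
  item 24: 1
Sum = 4 + 2 + 4 + 5 + 1 + 1 = 17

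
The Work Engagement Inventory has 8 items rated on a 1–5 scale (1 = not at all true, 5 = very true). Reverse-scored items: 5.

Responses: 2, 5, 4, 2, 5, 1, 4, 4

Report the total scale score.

23

Reversing item 5 with 6 − raw:
Total = 2 + 5 + 4 + 2 + (6−5) + 1 + 4 + 4
      = 2 + 5 + 4 + 2 + 1 + 1 + 4 + 4 = 23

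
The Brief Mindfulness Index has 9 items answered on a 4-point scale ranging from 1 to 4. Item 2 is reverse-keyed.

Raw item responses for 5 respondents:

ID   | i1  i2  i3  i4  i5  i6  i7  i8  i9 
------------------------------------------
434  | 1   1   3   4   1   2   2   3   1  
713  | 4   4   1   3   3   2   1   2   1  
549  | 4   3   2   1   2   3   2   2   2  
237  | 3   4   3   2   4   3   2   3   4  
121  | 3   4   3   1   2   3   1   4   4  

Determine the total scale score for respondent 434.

Respondent 434 raw: 1, 1, 3, 4, 1, 2, 2, 3, 1.
Reverse-coded (on a 1–4 scale, reversed = 5 − raw):
  item 1: 1
  item 2: 5 − 1 = 4
  item 3: 3
  item 4: 4
  item 5: 1
  item 6: 2
  item 7: 2
  item 8: 3
  item 9: 1
Sum = 1 + 4 + 3 + 4 + 1 + 2 + 2 + 3 + 1 = 21

21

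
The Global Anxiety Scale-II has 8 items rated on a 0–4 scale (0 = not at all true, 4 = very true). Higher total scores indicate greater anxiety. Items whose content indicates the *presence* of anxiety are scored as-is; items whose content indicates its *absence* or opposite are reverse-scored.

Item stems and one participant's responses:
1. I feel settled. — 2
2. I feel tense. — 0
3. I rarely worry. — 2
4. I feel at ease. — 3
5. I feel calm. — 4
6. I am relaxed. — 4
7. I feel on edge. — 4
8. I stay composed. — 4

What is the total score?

9

Items 1, 3, 4, 5, 6, 8 describe the absence/opposite of anxiety → reverse-score.
on a 0–4 scale, reversed = 4 − raw.
  item 1: 4 − 2 = 2
  item 2: 0
  item 3: 4 − 2 = 2
  item 4: 4 − 3 = 1
  item 5: 4 − 4 = 0
  item 6: 4 − 4 = 0
  item 7: 4
  item 8: 4 − 4 = 0
Total = 2 + 0 + 2 + 1 + 0 + 0 + 4 + 0 = 9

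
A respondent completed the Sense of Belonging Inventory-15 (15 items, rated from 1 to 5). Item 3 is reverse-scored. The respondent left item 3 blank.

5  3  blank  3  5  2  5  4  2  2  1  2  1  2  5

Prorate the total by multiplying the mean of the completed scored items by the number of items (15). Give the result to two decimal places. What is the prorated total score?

45.00

Reverse-coded (reversed = (1+5) − raw = 6 − raw):
Completed scored items (14 of 15): 5, 3, 3, 5, 2, 5, 4, 2, 2, 1, 2, 1, 2, 5; sum = 42.
Person mean = 42 / 14 ≈ 3.0000
Prorated total = (42 / 14) × 15 = 45.00 (to 2 dp)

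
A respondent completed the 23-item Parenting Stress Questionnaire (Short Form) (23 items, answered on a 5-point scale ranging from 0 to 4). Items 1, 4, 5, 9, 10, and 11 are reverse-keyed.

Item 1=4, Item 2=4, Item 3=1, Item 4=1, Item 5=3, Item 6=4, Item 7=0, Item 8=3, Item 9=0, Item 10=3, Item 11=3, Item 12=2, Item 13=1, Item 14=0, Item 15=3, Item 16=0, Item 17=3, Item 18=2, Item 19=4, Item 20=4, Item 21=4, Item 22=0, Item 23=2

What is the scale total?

47

Reverse-coded items (on a 0–4 scale, reversed = 4 − raw):
  item 1: 4 − 4 = 0
  item 4: 4 − 1 = 3
  item 5: 4 − 3 = 1
  item 9: 4 − 0 = 4
  item 10: 4 − 3 = 1
  item 11: 4 − 3 = 1
After reverse-coding: 0, 4, 1, 3, 1, 4, 0, 3, 4, 1, 1, 2, 1, 0, 3, 0, 3, 2, 4, 4, 4, 0, 2
Total = 0 + 4 + 1 + 3 + 1 + 4 + 0 + 3 + 4 + 1 + 1 + 2 + 1 + 0 + 3 + 0 + 3 + 2 + 4 + 4 + 4 + 0 + 2 = 47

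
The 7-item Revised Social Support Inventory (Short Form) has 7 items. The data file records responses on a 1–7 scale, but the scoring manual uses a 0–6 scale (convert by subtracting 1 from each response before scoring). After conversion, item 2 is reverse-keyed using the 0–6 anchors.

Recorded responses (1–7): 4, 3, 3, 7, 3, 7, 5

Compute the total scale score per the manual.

27

Convert to 0–6: 3, 2, 2, 6, 2, 6, 4
Reverse-coded (reversed = (0+6) − raw = 6 − raw):
  item 2: 6 − 2 = 4
Scored: 3, 4, 2, 6, 2, 6, 4
Total = 27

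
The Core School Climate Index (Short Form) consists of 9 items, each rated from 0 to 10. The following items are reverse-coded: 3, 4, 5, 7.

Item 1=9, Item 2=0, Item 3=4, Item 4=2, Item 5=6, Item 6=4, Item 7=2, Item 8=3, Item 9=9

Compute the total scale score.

Raw sum = 39. Reverse-coded items: 3, 4, 5, 7; their raw sum = 14.
Each reversal replaces raw with 10 − raw, changing the total by 10 − 2·raw per item.
Total = 39 + 4·10 − 2·14 = 39 + 40 − 28 = 51

51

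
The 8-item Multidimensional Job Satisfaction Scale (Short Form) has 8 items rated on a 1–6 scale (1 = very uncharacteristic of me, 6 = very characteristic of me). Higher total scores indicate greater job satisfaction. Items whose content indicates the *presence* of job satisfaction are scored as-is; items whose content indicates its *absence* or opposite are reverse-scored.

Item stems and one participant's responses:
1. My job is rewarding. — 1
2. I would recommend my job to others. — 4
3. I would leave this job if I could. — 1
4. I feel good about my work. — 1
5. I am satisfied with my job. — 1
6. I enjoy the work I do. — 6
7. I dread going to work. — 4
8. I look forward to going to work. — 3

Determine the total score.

Items 3, 7 describe the absence/opposite of job satisfaction → reverse-score.
reverse-coded value = 7 − response.
  item 1: 1
  item 2: 4
  item 3: 7 − 1 = 6
  item 4: 1
  item 5: 1
  item 6: 6
  item 7: 7 − 4 = 3
  item 8: 3
Total = 1 + 4 + 6 + 1 + 1 + 6 + 3 + 3 = 25

25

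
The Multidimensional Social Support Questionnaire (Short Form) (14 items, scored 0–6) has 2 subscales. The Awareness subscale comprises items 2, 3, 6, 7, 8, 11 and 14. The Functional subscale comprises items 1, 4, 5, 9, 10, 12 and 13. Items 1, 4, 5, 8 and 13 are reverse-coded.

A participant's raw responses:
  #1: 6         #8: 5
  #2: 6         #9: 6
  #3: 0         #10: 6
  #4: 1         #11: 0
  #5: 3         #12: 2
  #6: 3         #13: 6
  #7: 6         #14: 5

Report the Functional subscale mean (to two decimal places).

3.14

Functional items: 1, 4, 5, 9, 10, 12, 13.
Of these, items 1, 4, 5, and 13 are reverse-coded; on a 0–6 scale, reversed = 6 − raw.
  item 1: 6 − 6 = 0
  item 4: 6 − 1 = 5
  item 5: 6 − 3 = 3
  item 9: 6
  item 10: 6
  item 12: 2
  item 13: 6 − 6 = 0
Sum = 0 + 5 + 3 + 6 + 6 + 2 + 0 = 22
Mean = 22 / 7 = 3.14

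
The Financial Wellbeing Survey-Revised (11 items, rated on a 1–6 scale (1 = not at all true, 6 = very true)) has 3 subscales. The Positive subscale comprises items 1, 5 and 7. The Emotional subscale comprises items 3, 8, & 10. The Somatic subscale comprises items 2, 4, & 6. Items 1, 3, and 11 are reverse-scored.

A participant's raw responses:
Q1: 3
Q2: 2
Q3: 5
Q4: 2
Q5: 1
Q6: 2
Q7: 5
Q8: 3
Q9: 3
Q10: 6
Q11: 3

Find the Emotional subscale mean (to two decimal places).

Emotional items: 3, 8, 10.
Of these, item 3 is reverse-scored; reverse-coded value = 7 − response.
  item 3: 7 − 5 = 2
  item 8: 3
  item 10: 6
Sum = 2 + 3 + 6 = 11
Mean = 11 / 3 = 3.67

3.67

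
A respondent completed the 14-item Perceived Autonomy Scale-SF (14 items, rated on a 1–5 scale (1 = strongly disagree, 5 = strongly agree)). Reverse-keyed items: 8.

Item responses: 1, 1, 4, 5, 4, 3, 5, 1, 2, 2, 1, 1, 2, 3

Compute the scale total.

Reversing item 8 with 6 − raw:
Total = 1 + 1 + 4 + 5 + 4 + 3 + 5 + (6−1) + 2 + 2 + 1 + 1 + 2 + 3
      = 1 + 1 + 4 + 5 + 4 + 3 + 5 + 5 + 2 + 2 + 1 + 1 + 2 + 3 = 39

39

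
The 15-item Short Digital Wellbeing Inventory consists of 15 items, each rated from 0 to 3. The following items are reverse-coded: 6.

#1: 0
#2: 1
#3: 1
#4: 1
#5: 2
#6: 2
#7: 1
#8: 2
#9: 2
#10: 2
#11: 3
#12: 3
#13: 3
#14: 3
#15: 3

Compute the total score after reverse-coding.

28

Raw sum = 29. Reverse-coded items: 6; their raw sum = 2.
Each reversal replaces raw with 3 − raw, changing the total by 3 − 2·raw per item.
Total = 29 + 1·3 − 2·2 = 29 + 3 − 4 = 28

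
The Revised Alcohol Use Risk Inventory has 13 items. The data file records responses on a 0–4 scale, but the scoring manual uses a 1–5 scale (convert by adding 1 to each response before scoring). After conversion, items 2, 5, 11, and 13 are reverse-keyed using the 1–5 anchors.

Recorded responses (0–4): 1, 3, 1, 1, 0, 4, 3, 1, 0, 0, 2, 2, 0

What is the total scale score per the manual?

Convert to 1–5: 2, 4, 2, 2, 1, 5, 4, 2, 1, 1, 3, 3, 1
Reverse-coded (reverse-coded value = 6 − response):
  item 2: 6 − 4 = 2
  item 5: 6 − 1 = 5
  item 11: 6 − 3 = 3
  item 13: 6 − 1 = 5
Scored: 2, 2, 2, 2, 5, 5, 4, 2, 1, 1, 3, 3, 5
Total = 37

37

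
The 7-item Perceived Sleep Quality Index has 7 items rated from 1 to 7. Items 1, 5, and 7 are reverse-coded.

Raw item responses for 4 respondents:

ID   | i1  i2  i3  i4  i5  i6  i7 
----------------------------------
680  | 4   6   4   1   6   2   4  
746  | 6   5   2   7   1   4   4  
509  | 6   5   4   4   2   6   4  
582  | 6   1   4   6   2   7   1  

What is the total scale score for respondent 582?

Respondent 582 raw: 6, 1, 4, 6, 2, 7, 1.
Reverse-coded (on a 1–7 scale, reversed = 8 − raw):
  item 1: 8 − 6 = 2
  item 2: 1
  item 3: 4
  item 4: 6
  item 5: 8 − 2 = 6
  item 6: 7
  item 7: 8 − 1 = 7
Sum = 2 + 1 + 4 + 6 + 6 + 7 + 7 = 33

33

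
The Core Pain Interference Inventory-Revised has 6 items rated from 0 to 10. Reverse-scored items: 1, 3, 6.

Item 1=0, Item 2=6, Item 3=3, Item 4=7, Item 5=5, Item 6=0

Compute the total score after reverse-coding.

Apply reverse scoring (reverse-coded value = 10 − response):
  item 1: 10 − 0 = 10
  item 3: 10 − 3 = 7
  item 6: 10 − 0 = 10
Scored responses: 10, 6, 7, 7, 5, 10
Total = 10 + 6 + 7 + 7 + 5 + 10 = 45

45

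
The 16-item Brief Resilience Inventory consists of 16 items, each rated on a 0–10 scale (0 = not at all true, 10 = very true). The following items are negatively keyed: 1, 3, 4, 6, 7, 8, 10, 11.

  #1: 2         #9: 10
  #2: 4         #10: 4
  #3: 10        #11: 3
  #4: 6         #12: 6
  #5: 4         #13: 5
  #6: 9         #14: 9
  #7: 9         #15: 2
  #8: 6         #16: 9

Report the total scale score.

Raw sum = 98. Negatively keyed items: 1, 3, 4, 6, 7, 8, 10, 11; their raw sum = 49.
Each reversal replaces raw with 10 − raw, changing the total by 10 − 2·raw per item.
Total = 98 + 8·10 − 2·49 = 98 + 80 − 98 = 80

80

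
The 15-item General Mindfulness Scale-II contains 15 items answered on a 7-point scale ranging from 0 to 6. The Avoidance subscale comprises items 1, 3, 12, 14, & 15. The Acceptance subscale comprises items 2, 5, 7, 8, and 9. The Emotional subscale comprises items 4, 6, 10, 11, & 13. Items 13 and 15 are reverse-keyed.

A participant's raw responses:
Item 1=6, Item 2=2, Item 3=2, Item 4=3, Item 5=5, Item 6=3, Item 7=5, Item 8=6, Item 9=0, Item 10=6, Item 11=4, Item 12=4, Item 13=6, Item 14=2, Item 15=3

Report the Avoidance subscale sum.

17

Avoidance items: 1, 3, 12, 14, 15.
Of these, item 15 is reverse-keyed; reverse-coded value = 6 − response.
  item 1: 6
  item 3: 2
  item 12: 4
  item 14: 2
  item 15: 6 − 3 = 3
Sum = 6 + 2 + 4 + 2 + 3 = 17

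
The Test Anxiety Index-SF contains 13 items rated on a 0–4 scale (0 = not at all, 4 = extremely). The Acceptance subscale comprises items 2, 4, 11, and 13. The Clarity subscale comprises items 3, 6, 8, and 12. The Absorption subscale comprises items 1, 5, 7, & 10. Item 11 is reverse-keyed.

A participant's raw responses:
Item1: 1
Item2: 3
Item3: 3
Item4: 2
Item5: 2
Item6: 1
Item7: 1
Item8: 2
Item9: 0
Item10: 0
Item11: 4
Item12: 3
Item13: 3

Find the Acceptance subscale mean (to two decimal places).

2.00

Acceptance items: 2, 4, 11, 13.
Of these, item 11 is reverse-keyed; on a 0–4 scale, reversed = 4 − raw.
  item 2: 3
  item 4: 2
  item 11: 4 − 4 = 0
  item 13: 3
Sum = 3 + 2 + 0 + 3 = 8
Mean = 8 / 4 = 2.00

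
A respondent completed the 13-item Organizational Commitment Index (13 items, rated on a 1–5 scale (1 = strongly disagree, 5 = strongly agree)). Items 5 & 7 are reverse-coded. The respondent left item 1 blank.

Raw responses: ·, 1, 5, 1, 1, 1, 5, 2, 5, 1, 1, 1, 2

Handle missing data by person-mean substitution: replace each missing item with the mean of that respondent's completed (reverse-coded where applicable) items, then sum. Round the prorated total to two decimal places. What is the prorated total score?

Reverse-coded (on a 1–5 scale, reversed = 6 − raw):
  item 5: 6 − 1 = 5
  item 7: 6 − 5 = 1
Completed scored items (12 of 13): 1, 5, 1, 5, 1, 1, 2, 5, 1, 1, 1, 2; sum = 26.
Person mean = 26 / 12 ≈ 2.1667
Prorated total = (26 / 12) × 13 = 28.17 (to 2 dp)

28.17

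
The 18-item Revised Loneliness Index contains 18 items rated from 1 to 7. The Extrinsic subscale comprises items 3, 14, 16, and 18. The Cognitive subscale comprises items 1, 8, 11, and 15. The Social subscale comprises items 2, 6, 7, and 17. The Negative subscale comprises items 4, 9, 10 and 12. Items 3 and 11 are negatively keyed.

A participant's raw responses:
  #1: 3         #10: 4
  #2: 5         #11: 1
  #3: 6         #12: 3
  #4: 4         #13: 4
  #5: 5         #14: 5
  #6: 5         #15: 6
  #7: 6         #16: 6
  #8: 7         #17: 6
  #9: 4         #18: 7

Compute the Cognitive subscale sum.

Cognitive items: 1, 8, 11, 15.
Of these, item 11 is negatively keyed; on a 1–7 scale, reversed = 8 − raw.
  item 1: 3
  item 8: 7
  item 11: 8 − 1 = 7
  item 15: 6
Sum = 3 + 7 + 7 + 6 = 23

23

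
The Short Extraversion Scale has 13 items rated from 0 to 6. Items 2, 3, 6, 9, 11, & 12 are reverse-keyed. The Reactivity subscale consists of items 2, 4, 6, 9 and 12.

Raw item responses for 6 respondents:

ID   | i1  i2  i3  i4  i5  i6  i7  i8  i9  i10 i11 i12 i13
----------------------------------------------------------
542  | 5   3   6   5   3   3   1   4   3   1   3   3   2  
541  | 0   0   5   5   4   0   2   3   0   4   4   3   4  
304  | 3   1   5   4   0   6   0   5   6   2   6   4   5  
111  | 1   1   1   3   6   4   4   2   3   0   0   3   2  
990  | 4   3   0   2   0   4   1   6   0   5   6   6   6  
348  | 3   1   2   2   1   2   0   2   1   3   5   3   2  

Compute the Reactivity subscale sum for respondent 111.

Respondent 111 raw: 1, 1, 1, 3, 6, 4, 4, 2, 3, 0, 0, 3, 2.
Reactivity items: 2, 4, 6, 9, 12.
Reverse-coded (reversed = (0+6) − raw = 6 − raw):
  item 2: 6 − 1 = 5
  item 4: 3
  item 6: 6 − 4 = 2
  item 9: 6 − 3 = 3
  item 12: 6 − 3 = 3
Sum = 5 + 3 + 2 + 3 + 3 = 16

16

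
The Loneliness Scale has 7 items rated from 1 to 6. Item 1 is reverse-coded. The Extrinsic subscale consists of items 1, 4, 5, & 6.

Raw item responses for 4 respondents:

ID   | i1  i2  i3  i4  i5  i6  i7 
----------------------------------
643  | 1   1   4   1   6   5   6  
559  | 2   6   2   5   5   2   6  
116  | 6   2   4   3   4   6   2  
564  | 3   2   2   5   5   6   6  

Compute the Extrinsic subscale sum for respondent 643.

18

Respondent 643 raw: 1, 1, 4, 1, 6, 5, 6.
Extrinsic items: 1, 4, 5, 6.
Reverse-coded (on a 1–6 scale, reversed = 7 − raw):
  item 1: 7 − 1 = 6
  item 4: 1
  item 5: 6
  item 6: 5
Sum = 6 + 1 + 6 + 5 = 18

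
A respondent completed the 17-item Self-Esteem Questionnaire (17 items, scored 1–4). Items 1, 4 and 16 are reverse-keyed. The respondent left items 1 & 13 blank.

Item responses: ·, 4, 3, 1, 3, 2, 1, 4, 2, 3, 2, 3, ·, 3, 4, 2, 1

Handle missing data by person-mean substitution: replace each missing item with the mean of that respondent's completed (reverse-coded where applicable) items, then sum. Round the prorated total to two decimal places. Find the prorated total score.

47.60

Reverse-coded (on a 1–4 scale, reversed = 5 − raw):
  item 4: 5 − 1 = 4
  item 16: 5 − 2 = 3
Completed scored items (15 of 17): 4, 3, 4, 3, 2, 1, 4, 2, 3, 2, 3, 3, 4, 3, 1; sum = 42.
Person mean = 42 / 15 ≈ 2.8000
Prorated total = (42 / 15) × 17 = 47.60 (to 2 dp)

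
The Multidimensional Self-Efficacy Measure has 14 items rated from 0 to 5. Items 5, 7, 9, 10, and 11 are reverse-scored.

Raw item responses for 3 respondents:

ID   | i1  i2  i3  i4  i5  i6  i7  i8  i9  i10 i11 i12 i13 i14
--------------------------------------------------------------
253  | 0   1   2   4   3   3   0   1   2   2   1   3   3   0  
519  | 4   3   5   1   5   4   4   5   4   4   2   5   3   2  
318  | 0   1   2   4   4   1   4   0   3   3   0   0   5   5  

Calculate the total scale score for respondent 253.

Respondent 253 raw: 0, 1, 2, 4, 3, 3, 0, 1, 2, 2, 1, 3, 3, 0.
Reverse-coded (reversed = (0+5) − raw = 5 − raw):
  item 1: 0
  item 2: 1
  item 3: 2
  item 4: 4
  item 5: 5 − 3 = 2
  item 6: 3
  item 7: 5 − 0 = 5
  item 8: 1
  item 9: 5 − 2 = 3
  item 10: 5 − 2 = 3
  item 11: 5 − 1 = 4
  item 12: 3
  item 13: 3
  item 14: 0
Sum = 0 + 1 + 2 + 4 + 2 + 3 + 5 + 1 + 3 + 3 + 4 + 3 + 3 + 0 = 34

34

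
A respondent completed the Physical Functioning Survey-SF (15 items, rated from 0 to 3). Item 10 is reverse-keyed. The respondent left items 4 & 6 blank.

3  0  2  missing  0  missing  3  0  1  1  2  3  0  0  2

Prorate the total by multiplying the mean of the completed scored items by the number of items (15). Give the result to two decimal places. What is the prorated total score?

Reverse-coded (on a 0–3 scale, reversed = 3 − raw):
  item 10: 3 − 1 = 2
Completed scored items (13 of 15): 3, 0, 2, 0, 3, 0, 1, 2, 2, 3, 0, 0, 2; sum = 18.
Person mean = 18 / 13 ≈ 1.3846
Prorated total = (18 / 13) × 15 = 20.77 (to 2 dp)

20.77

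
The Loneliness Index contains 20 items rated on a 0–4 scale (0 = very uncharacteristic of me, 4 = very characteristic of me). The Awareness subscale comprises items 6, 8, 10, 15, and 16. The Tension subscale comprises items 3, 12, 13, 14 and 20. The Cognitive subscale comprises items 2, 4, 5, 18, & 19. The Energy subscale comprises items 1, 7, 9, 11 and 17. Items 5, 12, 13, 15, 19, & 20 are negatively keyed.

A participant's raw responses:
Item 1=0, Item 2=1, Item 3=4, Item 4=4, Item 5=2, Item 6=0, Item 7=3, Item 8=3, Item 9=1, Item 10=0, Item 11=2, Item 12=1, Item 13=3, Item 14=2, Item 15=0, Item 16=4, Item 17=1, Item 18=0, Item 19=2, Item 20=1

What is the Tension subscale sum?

Tension items: 3, 12, 13, 14, 20.
Of these, items 12, 13 and 20 are negatively keyed; reversed = (0+4) − raw = 4 − raw.
  item 3: 4
  item 12: 4 − 1 = 3
  item 13: 4 − 3 = 1
  item 14: 2
  item 20: 4 − 1 = 3
Sum = 4 + 3 + 1 + 2 + 3 = 13

13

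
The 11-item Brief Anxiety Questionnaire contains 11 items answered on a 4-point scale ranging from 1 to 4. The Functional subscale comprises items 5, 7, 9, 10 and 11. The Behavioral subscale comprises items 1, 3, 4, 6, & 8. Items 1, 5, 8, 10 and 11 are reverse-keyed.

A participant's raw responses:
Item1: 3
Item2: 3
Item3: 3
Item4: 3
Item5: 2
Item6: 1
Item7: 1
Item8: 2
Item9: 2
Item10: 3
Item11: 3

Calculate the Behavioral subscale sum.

Behavioral items: 1, 3, 4, 6, 8.
Of these, items 1 and 8 are reverse-keyed; on a 1–4 scale, reversed = 5 − raw.
  item 1: 5 − 3 = 2
  item 3: 3
  item 4: 3
  item 6: 1
  item 8: 5 − 2 = 3
Sum = 2 + 3 + 3 + 1 + 3 = 12

12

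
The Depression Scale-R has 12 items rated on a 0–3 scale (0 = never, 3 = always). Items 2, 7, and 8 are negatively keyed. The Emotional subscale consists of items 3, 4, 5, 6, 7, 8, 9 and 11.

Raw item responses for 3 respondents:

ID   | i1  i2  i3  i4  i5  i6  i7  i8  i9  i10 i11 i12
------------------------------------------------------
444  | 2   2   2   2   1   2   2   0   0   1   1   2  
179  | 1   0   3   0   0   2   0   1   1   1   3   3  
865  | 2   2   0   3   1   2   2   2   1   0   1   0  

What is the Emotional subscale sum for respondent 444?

Respondent 444 raw: 2, 2, 2, 2, 1, 2, 2, 0, 0, 1, 1, 2.
Emotional items: 3, 4, 5, 6, 7, 8, 9, 11.
Reverse-coded (reverse-coded value = 3 − response):
  item 3: 2
  item 4: 2
  item 5: 1
  item 6: 2
  item 7: 3 − 2 = 1
  item 8: 3 − 0 = 3
  item 9: 0
  item 11: 1
Sum = 2 + 2 + 1 + 2 + 1 + 3 + 0 + 1 = 12

12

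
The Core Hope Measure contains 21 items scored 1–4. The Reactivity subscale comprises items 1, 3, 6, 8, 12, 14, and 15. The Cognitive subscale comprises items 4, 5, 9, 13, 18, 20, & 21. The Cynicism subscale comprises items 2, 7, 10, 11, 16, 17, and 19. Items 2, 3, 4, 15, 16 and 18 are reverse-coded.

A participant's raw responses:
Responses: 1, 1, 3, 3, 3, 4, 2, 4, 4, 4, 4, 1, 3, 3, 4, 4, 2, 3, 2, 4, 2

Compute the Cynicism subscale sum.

19

Cynicism items: 2, 7, 10, 11, 16, 17, 19.
Of these, items 2 & 16 are reverse-coded; reversed = (1+4) − raw = 5 − raw.
  item 2: 5 − 1 = 4
  item 7: 2
  item 10: 4
  item 11: 4
  item 16: 5 − 4 = 1
  item 17: 2
  item 19: 2
Sum = 4 + 2 + 4 + 4 + 1 + 2 + 2 = 19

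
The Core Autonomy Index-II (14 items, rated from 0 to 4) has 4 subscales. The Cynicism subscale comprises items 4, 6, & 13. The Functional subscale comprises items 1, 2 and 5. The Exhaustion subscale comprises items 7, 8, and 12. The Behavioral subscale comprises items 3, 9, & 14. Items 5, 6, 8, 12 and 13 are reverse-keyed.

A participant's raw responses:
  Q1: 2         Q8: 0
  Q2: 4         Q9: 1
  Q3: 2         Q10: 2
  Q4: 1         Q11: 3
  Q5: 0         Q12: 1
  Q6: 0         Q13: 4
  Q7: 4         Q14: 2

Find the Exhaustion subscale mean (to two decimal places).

3.67

Exhaustion items: 7, 8, 12.
Of these, items 8 and 12 are reverse-keyed; reverse-coded value = 4 − response.
  item 7: 4
  item 8: 4 − 0 = 4
  item 12: 4 − 1 = 3
Sum = 4 + 4 + 3 = 11
Mean = 11 / 3 = 3.67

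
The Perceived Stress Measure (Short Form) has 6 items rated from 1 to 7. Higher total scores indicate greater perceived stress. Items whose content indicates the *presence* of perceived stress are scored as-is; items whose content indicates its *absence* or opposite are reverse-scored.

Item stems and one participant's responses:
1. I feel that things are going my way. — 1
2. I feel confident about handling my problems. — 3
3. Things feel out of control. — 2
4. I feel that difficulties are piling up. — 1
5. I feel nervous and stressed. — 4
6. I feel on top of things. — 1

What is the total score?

Items 1, 2, 6 describe the absence/opposite of perceived stress → reverse-score.
on a 1–7 scale, reversed = 8 − raw.
  item 1: 8 − 1 = 7
  item 2: 8 − 3 = 5
  item 3: 2
  item 4: 1
  item 5: 4
  item 6: 8 − 1 = 7
Total = 7 + 5 + 2 + 1 + 4 + 7 = 26

26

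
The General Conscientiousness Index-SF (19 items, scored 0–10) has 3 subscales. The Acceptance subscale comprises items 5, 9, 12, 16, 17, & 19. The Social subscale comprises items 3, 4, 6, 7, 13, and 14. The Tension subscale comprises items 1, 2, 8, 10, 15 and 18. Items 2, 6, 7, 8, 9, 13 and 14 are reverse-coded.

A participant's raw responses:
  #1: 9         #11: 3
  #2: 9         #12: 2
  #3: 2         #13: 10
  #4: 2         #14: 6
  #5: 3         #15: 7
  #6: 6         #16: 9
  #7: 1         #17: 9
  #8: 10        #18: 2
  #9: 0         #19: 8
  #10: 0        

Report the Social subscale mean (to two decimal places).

3.50

Social items: 3, 4, 6, 7, 13, 14.
Of these, items 6, 7, 13 and 14 are reverse-coded; reverse-coded value = 10 − response.
  item 3: 2
  item 4: 2
  item 6: 10 − 6 = 4
  item 7: 10 − 1 = 9
  item 13: 10 − 10 = 0
  item 14: 10 − 6 = 4
Sum = 2 + 2 + 4 + 9 + 0 + 4 = 21
Mean = 21 / 6 = 3.50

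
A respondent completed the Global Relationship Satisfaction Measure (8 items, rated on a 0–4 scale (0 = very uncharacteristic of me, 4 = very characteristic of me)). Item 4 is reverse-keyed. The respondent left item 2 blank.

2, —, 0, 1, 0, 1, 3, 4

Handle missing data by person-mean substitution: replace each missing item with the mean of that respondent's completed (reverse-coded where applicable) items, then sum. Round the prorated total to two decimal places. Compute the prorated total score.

Reverse-coded (reversed = (0+4) − raw = 4 − raw):
  item 4: 4 − 1 = 3
Completed scored items (7 of 8): 2, 0, 3, 0, 1, 3, 4; sum = 13.
Person mean = 13 / 7 ≈ 1.8571
Prorated total = (13 / 7) × 8 = 14.86 (to 2 dp)

14.86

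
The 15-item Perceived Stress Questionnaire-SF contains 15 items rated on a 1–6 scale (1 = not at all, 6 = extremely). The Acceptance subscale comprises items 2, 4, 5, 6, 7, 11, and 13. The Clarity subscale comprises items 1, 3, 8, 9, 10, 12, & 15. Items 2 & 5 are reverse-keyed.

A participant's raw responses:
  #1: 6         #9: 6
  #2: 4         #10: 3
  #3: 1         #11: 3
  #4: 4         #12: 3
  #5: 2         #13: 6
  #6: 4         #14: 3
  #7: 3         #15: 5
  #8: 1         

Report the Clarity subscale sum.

Clarity items: 1, 3, 8, 9, 10, 12, 15.
  item 1: 6
  item 3: 1
  item 8: 1
  item 9: 6
  item 10: 3
  item 12: 3
  item 15: 5
Sum = 6 + 1 + 1 + 6 + 3 + 3 + 5 = 25

25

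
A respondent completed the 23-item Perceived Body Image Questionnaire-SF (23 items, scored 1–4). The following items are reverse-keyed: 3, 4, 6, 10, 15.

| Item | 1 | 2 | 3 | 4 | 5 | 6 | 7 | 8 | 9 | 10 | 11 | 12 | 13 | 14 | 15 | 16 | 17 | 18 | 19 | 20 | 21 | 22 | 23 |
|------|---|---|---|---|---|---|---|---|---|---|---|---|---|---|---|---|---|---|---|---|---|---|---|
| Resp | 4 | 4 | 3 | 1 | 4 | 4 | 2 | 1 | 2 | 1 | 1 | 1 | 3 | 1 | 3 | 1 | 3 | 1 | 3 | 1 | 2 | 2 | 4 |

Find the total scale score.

53

Reverse-keyed items use 5 − raw:
  item 3: 5 − 3 = 2
  item 4: 5 − 1 = 4
  item 6: 5 − 4 = 1
  item 10: 5 − 1 = 4
  item 15: 5 − 3 = 2
After reverse-coding: 4, 4, 2, 4, 4, 1, 2, 1, 2, 4, 1, 1, 3, 1, 2, 1, 3, 1, 3, 1, 2, 2, 4
Total = 4 + 4 + 2 + 4 + 4 + 1 + 2 + 1 + 2 + 4 + 1 + 1 + 3 + 1 + 2 + 1 + 3 + 1 + 3 + 1 + 2 + 2 + 4 = 53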